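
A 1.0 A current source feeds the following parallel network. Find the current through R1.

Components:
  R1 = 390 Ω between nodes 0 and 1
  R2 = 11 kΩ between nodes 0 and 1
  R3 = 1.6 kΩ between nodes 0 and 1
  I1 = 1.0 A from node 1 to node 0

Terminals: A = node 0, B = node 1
All resistors sit directly between nodes 0 and 1, so they are in parallel and share one voltage V; the full source current 1 A splits among them.
1/R_par = 1/390 + 1/11000 + 1/1600 = 0.00328 S  =>  R_par = 304.9 Ω
V = I × R_par = 1 × 304.9 = 304.9 V
I_R1 = V/R1 = 304.9/390 = 0.7817 A

Final answer: 0.7817 A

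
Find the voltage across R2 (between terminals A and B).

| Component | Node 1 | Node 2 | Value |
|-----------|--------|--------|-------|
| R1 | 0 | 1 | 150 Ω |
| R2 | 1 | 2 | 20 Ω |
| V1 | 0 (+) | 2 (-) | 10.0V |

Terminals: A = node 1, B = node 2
R1 and R2 are in series across V1 (node 0 → node 1 → node 2), and the output A–B is taken across R2, so this is a voltage divider.
Series current: I = V1/(R1 + R2) = 10/(150 + 20) = 10/170 = 0.05882 A
V_R2 = I × R2 = V1 × R2/(R1 + R2) = 10 × 20/170 = 1.176 V

Final answer: 1.176 V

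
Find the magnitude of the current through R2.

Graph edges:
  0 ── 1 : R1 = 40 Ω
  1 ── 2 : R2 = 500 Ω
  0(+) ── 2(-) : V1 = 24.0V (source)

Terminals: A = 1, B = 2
Nodal analysis, taking node 2 as the 0 V reference.
Source V1 fixes V_0 = 24 V.
KCL at each unknown node (sum of currents leaving = 0; resistances in Ω):
  Node 1: (V_1 - 24)/40 + (V_1 - 0)/500 = 0
Collecting terms: 0.027 × V_1 = 0.6  =>  V_1 = 22.22 V
I_R2 = (V_1 - V_2)/R2 = (22.22 - 0)/500 = 0.04444 A
|I_R2| = 0.04444 A

Final answer: |I_R2| = 0.04444 A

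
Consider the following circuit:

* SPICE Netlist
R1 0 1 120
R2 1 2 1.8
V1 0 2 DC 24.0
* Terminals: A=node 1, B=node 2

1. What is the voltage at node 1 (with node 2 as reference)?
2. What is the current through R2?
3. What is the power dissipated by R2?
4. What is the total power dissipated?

Nodal analysis, taking node 2 as the 0 V reference.
Source V1 fixes V_0 = 24 V.
KCL at each unknown node (sum of currents leaving = 0; resistances in Ω):
  Node 1: (V_1 - 24)/120 + (V_1 - 0)/1.8 = 0
Collecting terms: 0.5639 × V_1 = 0.2  =>  V_1 = 0.3547 V
Part 1:
  Read off the nodal solution: V_1 = 0.3547 V
Part 2:
  I_R2 = (V_1 - V_2)/R2 = (0.3547 - 0)/1.8 = 0.197 A
  Magnitude: I_R2 = 0.197 A
Part 3:
  I_R2 = (V_1 - V_2)/R2 = (0.3547 - 0)/1.8 = 0.197 A
  P_R2 = I_R2² × R2 = (0.197)² × 1.8 = 0.06989 W
Part 4:
  Power in each resistor, P = (ΔV)²/R:
    P_R1 = (24 - 0.3547)²/120 = 4.659 W
    P_R2 = (0.3547 - 0)²/1.8 = 0.06989 W
  P_total = P_R1 + P_R2 = 4.729 W

Final answers:
1. V_1 = 0.3547 V
2. I_R2 = 0.197 A
3. P_R2 = 0.06989 W
4. P_total = 4.729 W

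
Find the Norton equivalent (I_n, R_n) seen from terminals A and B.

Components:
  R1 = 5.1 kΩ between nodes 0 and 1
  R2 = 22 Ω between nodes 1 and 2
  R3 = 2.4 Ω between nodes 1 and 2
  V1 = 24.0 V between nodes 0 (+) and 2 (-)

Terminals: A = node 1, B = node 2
Find the Thévenin equivalent first; then I_n = V_th/R_th and R_n = R_th.
Step 1 — V_th is the open-circuit voltage V_A - V_B (nothing connected across the terminals).
Nodal analysis, taking node 2 as the 0 V reference.
Source V1 fixes V_0 = 24 V.
KCL at each unknown node (sum of currents leaving = 0; resistances in Ω):
  Node 1: (V_1 - 24)/5100 + (V_1 - 0)/22 + (V_1 - 0)/2.4 = 0
Collecting terms: 0.4623 × V_1 = 0.004706  =>  V_1 = 0.01018 V
V_th = V_1 - V_2 = 0.01018 - 0 = 0.01018 V
Step 2 — R_th: zero the source — replace V1 by a short circuit (node 2 merges into node 0) — and find the resistance seen between A (node 1) and B (node 0).
Reduce the network between node 1 (A) and node 0 (B) by series/parallel combination:
  Rp1 = R1 ‖ R2 ‖ R3 (parallel, all between nodes 0 and 1) = 1/(1/5100 + 1/22 + 1/2.4) = 2.163 Ω
R_th = 2.163 Ω
I_n = V_th/R_th = 0.01018/2.163 = 0.004706 A, and R_n = R_th = 2.163 Ω

Final answer: I_n = 0.004706 A, R_n = 2.163 Ω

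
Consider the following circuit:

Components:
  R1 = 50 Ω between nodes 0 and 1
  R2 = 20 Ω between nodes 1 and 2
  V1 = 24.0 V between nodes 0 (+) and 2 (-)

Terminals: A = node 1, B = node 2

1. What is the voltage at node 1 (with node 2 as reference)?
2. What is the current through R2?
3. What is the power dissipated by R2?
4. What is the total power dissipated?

Nodal analysis, taking node 2 as the 0 V reference.
Source V1 fixes V_0 = 24 V.
KCL at each unknown node (sum of currents leaving = 0; resistances in Ω):
  Node 1: (V_1 - 24)/50 + (V_1 - 0)/20 = 0
Collecting terms: 0.07 × V_1 = 0.48  =>  V_1 = 6.857 V
Part 1:
  Read off the nodal solution: V_1 = 6.857 V
Part 2:
  I_R2 = (V_1 - V_2)/R2 = (6.857 - 0)/20 = 0.3429 A
  Magnitude: I_R2 = 0.3429 A
Part 3:
  I_R2 = (V_1 - V_2)/R2 = (6.857 - 0)/20 = 0.3429 A
  P_R2 = I_R2² × R2 = (0.3429)² × 20 = 2.351 W
Part 4:
  Power in each resistor, P = (ΔV)²/R:
    P_R1 = (24 - 6.857)²/50 = 5.878 W
    P_R2 = (6.857 - 0)²/20 = 2.351 W
  P_total = P_R1 + P_R2 = 8.229 W

Final answers:
1. V_1 = 6.857 V
2. I_R2 = 0.3429 A
3. P_R2 = 2.351 W
4. P_total = 8.229 W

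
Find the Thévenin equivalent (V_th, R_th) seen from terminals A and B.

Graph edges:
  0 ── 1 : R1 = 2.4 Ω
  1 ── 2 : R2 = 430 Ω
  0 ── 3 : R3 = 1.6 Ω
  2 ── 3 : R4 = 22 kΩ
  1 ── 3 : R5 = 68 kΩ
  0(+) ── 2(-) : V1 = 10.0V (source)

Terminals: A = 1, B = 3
Step 1 — V_th is the open-circuit voltage V_A - V_B (nothing connected across the terminals).
Nodal analysis, taking node 2 as the 0 V reference.
Source V1 fixes V_0 = 10 V.
KCL at each unknown node (sum of currents leaving = 0; resistances in Ω):
  Node 1: (V_1 - 10)/2.4 + (V_1 - 0)/430 + (V_1 - V_3)/68000 = 0
  Node 3: (V_3 - 10)/1.6 + (V_3 - 0)/22000 + (V_3 - V_1)/68000 = 0
Collecting terms (coefficients in siemens):
  0.419·V_1 - 0.00001471·V_3 = 4.167
  0.6251·V_3 - 0.00001471·V_1 = 6.25
Determinant D = (0.419)(0.6251) - (-0.00001471)(-0.00001471) = 0.2619
V_1 = [(4.167)(0.6251) - (-0.00001471)(6.25)]/D = 9.944 V
V_3 = [(0.419)(6.25) - (4.167)(-0.00001471)]/D = 9.999 V
V_th = V_1 - V_3 = 9.944 - 9.999 = -0.05477 V
Step 2 — R_th: zero the source — replace V1 by a short circuit (node 2 merges into node 0) — and find the resistance seen between A (node 1) and B (node 3).
Reduce the network between node 1 (A) and node 3 (B) by series/parallel combination:
  Rp1 = R1 ‖ R2 (parallel, both between nodes 0 and 1) = 1/(1/2.4 + 1/430) = 2.387 Ω
  Rp2 = R3 ‖ R4 (parallel, both between nodes 0 and 3) = 1/(1/1.6 + 1/22000) = 1.6 Ω
  Rs1 = Rp1 + Rp2 (series, joined only at node 0) = 2.387 + 1.6 = 3.987 Ω
  Rp3 = R5 ‖ Rs1 (parallel, both between nodes 1 and 3) = 1/(1/68000 + 1/3.987) = 3.986 Ω
R_th = 3.986 Ω

Final answer: V_th = -0.05477 V, R_th = 3.986 Ω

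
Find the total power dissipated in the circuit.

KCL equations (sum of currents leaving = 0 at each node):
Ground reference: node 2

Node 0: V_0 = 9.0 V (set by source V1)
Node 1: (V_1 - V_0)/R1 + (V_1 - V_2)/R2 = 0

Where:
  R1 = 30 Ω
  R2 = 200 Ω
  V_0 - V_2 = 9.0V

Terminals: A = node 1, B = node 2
Nodal analysis, taking node 2 as the 0 V reference.
Source V1 fixes V_0 = 9 V.
KCL at each unknown node (sum of currents leaving = 0; resistances in Ω):
  Node 1: (V_1 - 9)/30 + (V_1 - 0)/200 = 0
Collecting terms: 0.03833 × V_1 = 0.3  =>  V_1 = 7.826 V
Power in each resistor, P = (ΔV)²/R:
  P_R1 = (9 - 7.826)²/30 = 0.04594 W
  P_R2 = (7.826 - 0)²/200 = 0.3062 W
P_total = P_R1 + P_R2 = 0.3522 W

Final answer: 0.3522 W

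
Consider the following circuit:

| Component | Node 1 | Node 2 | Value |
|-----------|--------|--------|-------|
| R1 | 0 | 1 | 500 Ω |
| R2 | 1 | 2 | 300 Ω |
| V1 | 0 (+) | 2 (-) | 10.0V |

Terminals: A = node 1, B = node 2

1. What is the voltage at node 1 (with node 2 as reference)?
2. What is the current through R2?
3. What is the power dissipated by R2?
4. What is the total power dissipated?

Nodal analysis, taking node 2 as the 0 V reference.
Source V1 fixes V_0 = 10 V.
KCL at each unknown node (sum of currents leaving = 0; resistances in Ω):
  Node 1: (V_1 - 10)/500 + (V_1 - 0)/300 = 0
Collecting terms: 0.005333 × V_1 = 0.02  =>  V_1 = 3.75 V
Part 1:
  Read off the nodal solution: V_1 = 3.75 V
Part 2:
  I_R2 = (V_1 - V_2)/R2 = (3.75 - 0)/300 = 0.0125 A
  Magnitude: I_R2 = 0.0125 A
Part 3:
  I_R2 = (V_1 - V_2)/R2 = (3.75 - 0)/300 = 0.0125 A
  P_R2 = I_R2² × R2 = (0.0125)² × 300 = 0.04688 W
Part 4:
  Power in each resistor, P = (ΔV)²/R:
    P_R1 = (10 - 3.75)²/500 = 0.07812 W
    P_R2 = (3.75 - 0)²/300 = 0.04688 W
  P_total = P_R1 + P_R2 = 0.125 W

Final answers:
1. V_1 = 3.75 V
2. I_R2 = 0.0125 A
3. P_R2 = 0.04688 W
4. P_total = 0.125 W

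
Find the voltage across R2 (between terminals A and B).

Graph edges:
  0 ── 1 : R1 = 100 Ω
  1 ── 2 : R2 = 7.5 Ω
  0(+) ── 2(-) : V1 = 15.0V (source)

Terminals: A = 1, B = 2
R1 and R2 are in series across V1 (node 0 → node 1 → node 2), and the output A–B is taken across R2, so this is a voltage divider.
Series current: I = V1/(R1 + R2) = 15/(100 + 7.5) = 15/107.5 = 0.1395 A
V_R2 = I × R2 = V1 × R2/(R1 + R2) = 15 × 7.5/107.5 = 1.047 V

Final answer: 1.047 V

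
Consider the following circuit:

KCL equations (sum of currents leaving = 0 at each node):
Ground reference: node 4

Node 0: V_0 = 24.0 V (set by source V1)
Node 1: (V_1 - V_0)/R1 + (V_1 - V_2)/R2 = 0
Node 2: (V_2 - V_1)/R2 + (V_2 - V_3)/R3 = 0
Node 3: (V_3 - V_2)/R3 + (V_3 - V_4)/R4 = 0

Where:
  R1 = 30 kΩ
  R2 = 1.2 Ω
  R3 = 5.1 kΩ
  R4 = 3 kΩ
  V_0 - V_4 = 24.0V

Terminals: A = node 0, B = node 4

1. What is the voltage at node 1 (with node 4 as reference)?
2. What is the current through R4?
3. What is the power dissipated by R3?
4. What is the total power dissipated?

Nodal analysis, taking node 4 as the 0 V reference.
Source V1 fixes V_0 = 24 V.
KCL at each unknown node (sum of currents leaving = 0; resistances in Ω):
  Node 1: (V_1 - 24)/30000 + (V_1 - V_2)/1.2 = 0
  Node 2: (V_2 - V_1)/1.2 + (V_2 - V_3)/5100 = 0
  Node 3: (V_3 - V_2)/5100 + (V_3 - 0)/3000 = 0
Collecting terms (coefficients in siemens):
  0.8334·V_1 - 0.8333·V_2 = 0.0008
  0.8335·V_2 - 0.8333·V_1 - 0.0001961·V_3 = 0
  0.0005294·V_3 - 0.0001961·V_2 = 0
Solving these 3 simultaneous equations (Gaussian elimination) gives:
  V_1 = 5.103 V, V_2 = 5.102 V, V_3 = 1.89 V
Part 1:
  Read off the nodal solution: V_1 = 5.103 V
Part 2:
  I_R4 = (V_3 - V_4)/R4 = (1.89 - 0)/3000 = 0.0006299 A
  Magnitude: I_R4 = 0.0006299 A
Part 3:
  I_R3 = (V_2 - V_3)/R3 = (5.102 - 1.89)/5100 = 0.0006299 A
  P_R3 = I_R3² × R3 = (0.0006299)² × 5100 = 0.002024 W
Part 4:
  Power in each resistor, P = (ΔV)²/R:
    P_R1 = (24 - 5.103)²/30000 = 0.0119 W
    P_R2 = (5.103 - 5.102)²/1.2 = 0.0000004761 W
    P_R3 = (5.102 - 1.89)²/5100 = 0.002024 W
    P_R4 = (1.89 - 0)²/3000 = 0.00119 W
  P_total = P_R1 + P_R2 + P_R3 + P_R4 = 0.01512 W

Final answers:
1. V_1 = 5.103 V
2. I_R4 = 0.0006299 A
3. P_R3 = 0.002024 W
4. P_total = 0.01512 W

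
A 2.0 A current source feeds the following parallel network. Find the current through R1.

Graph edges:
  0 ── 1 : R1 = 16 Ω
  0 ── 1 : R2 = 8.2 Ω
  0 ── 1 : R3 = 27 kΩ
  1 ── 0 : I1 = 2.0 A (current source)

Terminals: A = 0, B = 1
All resistors sit directly between nodes 0 and 1, so they are in parallel and share one voltage V; the full source current 2 A splits among them.
1/R_par = 1/16 + 1/8.2 + 1/27000 = 0.1845 S  =>  R_par = 5.42 Ω
V = I × R_par = 2 × 5.42 = 10.84 V
I_R1 = V/R1 = 10.84/16 = 0.6775 A

Final answer: 0.6775 A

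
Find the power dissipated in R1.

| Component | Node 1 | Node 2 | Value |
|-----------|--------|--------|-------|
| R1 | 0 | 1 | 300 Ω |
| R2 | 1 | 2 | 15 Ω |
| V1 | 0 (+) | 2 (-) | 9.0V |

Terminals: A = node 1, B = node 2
Nodal analysis, taking node 2 as the 0 V reference.
Source V1 fixes V_0 = 9 V.
KCL at each unknown node (sum of currents leaving = 0; resistances in Ω):
  Node 1: (V_1 - 9)/300 + (V_1 - 0)/15 = 0
Collecting terms: 0.07 × V_1 = 0.03  =>  V_1 = 0.4286 V
I_R1 = (V_0 - V_1)/R1 = (9 - 0.4286)/300 = 0.02857 A
P_R1 = I_R1² × R1 = (0.02857)² × 300 = 0.2449 W

Final answer: 0.2449 W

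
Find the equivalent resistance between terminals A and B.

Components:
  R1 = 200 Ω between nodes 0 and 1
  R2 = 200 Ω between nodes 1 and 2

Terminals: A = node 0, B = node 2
Reduce the network between node 0 (A) and node 2 (B) by series/parallel combination:
  Rs1 = R1 + R2 (series, joined only at node 1) = 200 + 200 = 400 Ω
R_eq = 400 Ω

Final answer: 400 Ω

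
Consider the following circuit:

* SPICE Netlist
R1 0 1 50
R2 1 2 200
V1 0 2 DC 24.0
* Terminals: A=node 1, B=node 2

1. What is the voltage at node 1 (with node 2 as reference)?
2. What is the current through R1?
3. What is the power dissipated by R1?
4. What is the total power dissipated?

Nodal analysis, taking node 2 as the 0 V reference.
Source V1 fixes V_0 = 24 V.
KCL at each unknown node (sum of currents leaving = 0; resistances in Ω):
  Node 1: (V_1 - 24)/50 + (V_1 - 0)/200 = 0
Collecting terms: 0.025 × V_1 = 0.48  =>  V_1 = 19.2 V
Part 1:
  Read off the nodal solution: V_1 = 19.2 V
Part 2:
  I_R1 = (V_0 - V_1)/R1 = (24 - 19.2)/50 = 0.096 A
  Magnitude: I_R1 = 0.096 A
Part 3:
  I_R1 = (V_0 - V_1)/R1 = (24 - 19.2)/50 = 0.096 A
  P_R1 = I_R1² × R1 = (0.096)² × 50 = 0.4608 W
Part 4:
  Power in each resistor, P = (ΔV)²/R:
    P_R1 = (24 - 19.2)²/50 = 0.4608 W
    P_R2 = (19.2 - 0)²/200 = 1.843 W
  P_total = P_R1 + P_R2 = 2.304 W

Final answers:
1. V_1 = 19.2 V
2. I_R1 = 0.096 A
3. P_R1 = 0.4608 W
4. P_total = 2.304 W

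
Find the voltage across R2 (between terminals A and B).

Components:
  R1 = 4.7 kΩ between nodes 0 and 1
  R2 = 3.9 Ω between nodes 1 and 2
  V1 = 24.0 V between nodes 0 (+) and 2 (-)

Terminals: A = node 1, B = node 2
R1 and R2 are in series across V1 (node 0 → node 1 → node 2), and the output A–B is taken across R2, so this is a voltage divider.
Series current: I = V1/(R1 + R2) = 24/(4700 + 3.9) = 24/4704 = 0.005102 A
V_R2 = I × R2 = V1 × R2/(R1 + R2) = 24 × 3.9/4704 = 0.0199 V

Final answer: 0.0199 V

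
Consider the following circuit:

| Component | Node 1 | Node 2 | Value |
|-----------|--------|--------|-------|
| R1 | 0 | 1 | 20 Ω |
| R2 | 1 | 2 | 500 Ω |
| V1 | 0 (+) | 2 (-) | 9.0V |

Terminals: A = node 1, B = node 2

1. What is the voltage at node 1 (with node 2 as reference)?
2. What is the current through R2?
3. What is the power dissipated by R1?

Nodal analysis, taking node 2 as the 0 V reference.
Source V1 fixes V_0 = 9 V.
KCL at each unknown node (sum of currents leaving = 0; resistances in Ω):
  Node 1: (V_1 - 9)/20 + (V_1 - 0)/500 = 0
Collecting terms: 0.052 × V_1 = 0.45  =>  V_1 = 8.654 V
Part 1:
  Read off the nodal solution: V_1 = 8.654 V
Part 2:
  I_R2 = (V_1 - V_2)/R2 = (8.654 - 0)/500 = 0.01731 A
  Magnitude: I_R2 = 0.01731 A
Part 3:
  I_R1 = (V_0 - V_1)/R1 = (9 - 8.654)/20 = 0.01731 A
  P_R1 = I_R1² × R1 = (0.01731)² × 20 = 0.005991 W

Final answers:
1. V_1 = 8.654 V
2. I_R2 = 0.01731 A
3. P_R1 = 0.005991 W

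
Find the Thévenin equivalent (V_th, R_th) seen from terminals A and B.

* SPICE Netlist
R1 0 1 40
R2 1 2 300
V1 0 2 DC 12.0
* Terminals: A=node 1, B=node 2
Step 1 — V_th is the open-circuit voltage V_A - V_B (nothing connected across the terminals).
Nodal analysis, taking node 2 as the 0 V reference.
Source V1 fixes V_0 = 12 V.
KCL at each unknown node (sum of currents leaving = 0; resistances in Ω):
  Node 1: (V_1 - 12)/40 + (V_1 - 0)/300 = 0
Collecting terms: 0.02833 × V_1 = 0.3  =>  V_1 = 10.59 V
V_th = V_1 - V_2 = 10.59 - 0 = 10.59 V
Step 2 — R_th: zero the source — replace V1 by a short circuit (node 2 merges into node 0) — and find the resistance seen between A (node 1) and B (node 0).
Reduce the network between node 1 (A) and node 0 (B) by series/parallel combination:
  Rp1 = R1 ‖ R2 (parallel, both between nodes 0 and 1) = 1/(1/40 + 1/300) = 35.29 Ω
R_th = 35.29 Ω

Final answer: V_th = 10.59 V, R_th = 35.29 Ω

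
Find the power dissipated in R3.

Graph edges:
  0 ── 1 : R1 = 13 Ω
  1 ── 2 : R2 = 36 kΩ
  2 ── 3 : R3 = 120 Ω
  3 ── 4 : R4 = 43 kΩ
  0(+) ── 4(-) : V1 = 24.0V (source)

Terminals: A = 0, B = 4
Nodal analysis, taking node 4 as the 0 V reference.
Source V1 fixes V_0 = 24 V.
KCL at each unknown node (sum of currents leaving = 0; resistances in Ω):
  Node 1: (V_1 - 24)/13 + (V_1 - V_2)/36000 = 0
  Node 2: (V_2 - V_1)/36000 + (V_2 - V_3)/120 = 0
  Node 3: (V_3 - V_2)/120 + (V_3 - 0)/43000 = 0
Collecting terms (coefficients in siemens):
  0.07695·V_1 - 0.00002778·V_2 = 1.846
  0.008361·V_2 - 0.00002778·V_1 - 0.008333·V_3 = 0
  0.008357·V_3 - 0.008333·V_2 = 0
Solving these 3 simultaneous equations (Gaussian elimination) gives:
  V_1 = 24 V, V_2 = 13.08 V, V_3 = 13.04 V
I_R3 = (V_2 - V_3)/R3 = (13.08 - 13.04)/120 = 0.0003033 A
P_R3 = I_R3² × R3 = (0.0003033)² × 120 = 0.00001104 W

Final answer: 1.104e-05 W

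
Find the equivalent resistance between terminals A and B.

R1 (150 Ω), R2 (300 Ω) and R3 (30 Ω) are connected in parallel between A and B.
Reduce the network between node 0 (A) and node 1 (B) by series/parallel combination:
  Rp1 = R1 ‖ R2 ‖ R3 (parallel, all between nodes 0 and 1) = 1/(1/150 + 1/300 + 1/30) = 23.08 Ω
R_eq = 23.08 Ω

Final answer: 23.08 Ω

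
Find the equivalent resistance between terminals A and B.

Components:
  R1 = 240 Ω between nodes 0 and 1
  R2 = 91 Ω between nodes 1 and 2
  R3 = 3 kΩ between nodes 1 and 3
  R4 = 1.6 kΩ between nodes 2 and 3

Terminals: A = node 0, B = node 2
Reduce the network between node 0 (A) and node 2 (B) by series/parallel combination:
  Rs1 = R3 + R4 (series, joined only at node 3) = 3000 + 1600 = 4600 Ω
  Rp1 = R2 ‖ Rs1 (parallel, both between nodes 1 and 2) = 1/(1/91 + 1/4600) = 89.23 Ω
  Rs2 = R1 + Rp1 (series, joined only at node 1) = 240 + 89.23 = 329.2 Ω
R_eq = 329.2 Ω

Final answer: 329.2 Ω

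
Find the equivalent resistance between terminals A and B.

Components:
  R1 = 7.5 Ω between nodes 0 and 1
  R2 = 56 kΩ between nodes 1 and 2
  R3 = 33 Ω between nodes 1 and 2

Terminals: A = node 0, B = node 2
Reduce the network between node 0 (A) and node 2 (B) by series/parallel combination:
  Rp1 = R2 ‖ R3 (parallel, both between nodes 1 and 2) = 1/(1/56000 + 1/33) = 32.98 Ω
  Rs1 = R1 + Rp1 (series, joined only at node 1) = 7.5 + 32.98 = 40.48 Ω
R_eq = 40.48 Ω

Final answer: 40.48 Ω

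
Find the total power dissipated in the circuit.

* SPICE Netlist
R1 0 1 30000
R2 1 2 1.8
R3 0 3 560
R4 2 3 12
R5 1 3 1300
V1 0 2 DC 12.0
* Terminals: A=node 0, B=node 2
Nodal analysis, taking node 2 as the 0 V reference.
Source V1 fixes V_0 = 12 V.
KCL at each unknown node (sum of currents leaving = 0; resistances in Ω):
  Node 1: (V_1 - 12)/30000 + (V_1 - 0)/1.8 + (V_1 - V_3)/1300 = 0
  Node 3: (V_3 - 12)/560 + (V_3 - 0)/12 + (V_3 - V_1)/1300 = 0
Collecting terms (coefficients in siemens):
  0.5564·V_1 - 0.0007692·V_3 = 0.0004
  0.08589·V_3 - 0.0007692·V_1 = 0.02143
Determinant D = (0.5564)(0.08589) - (-0.0007692)(-0.0007692) = 0.04778
V_1 = [(0.0004)(0.08589) - (-0.0007692)(0.02143)]/D = 0.001064 V
V_3 = [(0.5564)(0.02143) - (0.0004)(-0.0007692)]/D = 0.2495 V
Power in each resistor, P = (ΔV)²/R:
  P_R1 = (12 - 0.001064)²/30000 = 0.004799 W
  P_R2 = (0.001064 - 0)²/1.8 = 0.0000006289 W
  P_R3 = (12 - 0.2495)²/560 = 0.2466 W
  P_R4 = (0 - 0.2495)²/12 = 0.005188 W
  P_R5 = (0.001064 - 0.2495)²/1300 = 0.00004748 W
P_total = P_R1 + P_R2 + P_R3 + P_R4 + P_R5 = 0.2566 W

Final answer: 0.2566 W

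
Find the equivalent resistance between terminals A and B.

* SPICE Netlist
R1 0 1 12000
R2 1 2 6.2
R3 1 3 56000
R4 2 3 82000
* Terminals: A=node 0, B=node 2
Reduce the network between node 0 (A) and node 2 (B) by series/parallel combination:
  Rs1 = R3 + R4 (series, joined only at node 3) = 56000 + 82000 = 138000 Ω
  Rp1 = R2 ‖ Rs1 (parallel, both between nodes 1 and 2) = 1/(1/6.2 + 1/138000) = 6.2 Ω
  Rs2 = R1 + Rp1 (series, joined only at node 1) = 12000 + 6.2 = 12010 Ω
R_eq = 12.01 kΩ

Final answer: 12.01 kΩ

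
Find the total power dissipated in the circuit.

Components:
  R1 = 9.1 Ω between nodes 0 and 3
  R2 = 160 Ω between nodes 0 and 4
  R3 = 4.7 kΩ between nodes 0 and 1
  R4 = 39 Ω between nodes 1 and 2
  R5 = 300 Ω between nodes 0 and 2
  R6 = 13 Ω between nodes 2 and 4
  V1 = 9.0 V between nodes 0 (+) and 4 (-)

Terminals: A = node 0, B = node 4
Nodal analysis, taking node 4 as the 0 V reference.
Source V1 fixes V_0 = 9 V.
KCL at each unknown node (sum of currents leaving = 0; resistances in Ω):
  Node 1: (V_1 - 9)/4700 + (V_1 - V_2)/39 = 0
  Node 2: (V_2 - V_1)/39 + (V_2 - 9)/300 + (V_2 - 0)/13 = 0
  Node 3: (V_3 - 9)/9.1 = 0
Collecting terms (coefficients in siemens):
  0.02585·V_1 - 0.02564·V_2 = 0.001915
  0.1059·V_2 - 0.02564·V_1 = 0.03
  0.1099·V_3 = 0.989
Solving these 3 simultaneous equations (Gaussian elimination) gives:
  V_1 = 0.4672 V, V_2 = 0.3964 V, V_3 = 9 V
Power in each resistor, P = (ΔV)²/R:
  P_R1 = (9 - 9)²/9.1 = 0 W
  P_R2 = (9 - 0)²/160 = 0.5062 W
  P_R3 = (9 - 0.4672)²/4700 = 0.01549 W
  P_R4 = (0.4672 - 0.3964)²/39 = 0.0001285 W
  P_R5 = (9 - 0.3964)²/300 = 0.2467 W
  P_R6 = (0.3964 - 0)²/13 = 0.01209 W
P_total = P_R1 + P_R2 + P_R3 + P_R4 + P_R5 + P_R6 = 0.7807 W

Final answer: 0.7807 W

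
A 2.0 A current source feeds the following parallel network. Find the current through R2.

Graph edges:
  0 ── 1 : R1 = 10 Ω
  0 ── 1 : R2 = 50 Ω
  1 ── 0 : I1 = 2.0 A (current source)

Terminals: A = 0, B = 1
All resistors sit directly between nodes 0 and 1, so they are in parallel and share one voltage V; the full source current 2 A splits among them.
1/R_par = 1/10 + 1/50 = 0.12 S  =>  R_par = 8.333 Ω
V = I × R_par = 2 × 8.333 = 16.67 V
I_R2 = V/R2 = 16.67/50 = 0.3333 A

Final answer: 0.3333 A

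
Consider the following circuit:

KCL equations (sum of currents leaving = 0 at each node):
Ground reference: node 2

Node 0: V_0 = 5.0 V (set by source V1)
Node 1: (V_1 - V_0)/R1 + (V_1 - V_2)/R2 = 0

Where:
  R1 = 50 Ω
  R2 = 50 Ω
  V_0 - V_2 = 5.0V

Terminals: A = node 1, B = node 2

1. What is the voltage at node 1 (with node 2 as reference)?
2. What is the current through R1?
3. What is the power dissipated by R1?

Nodal analysis, taking node 2 as the 0 V reference.
Source V1 fixes V_0 = 5 V.
KCL at each unknown node (sum of currents leaving = 0; resistances in Ω):
  Node 1: (V_1 - 5)/50 + (V_1 - 0)/50 = 0
Collecting terms: 0.04 × V_1 = 0.1  =>  V_1 = 2.5 V
Part 1:
  Read off the nodal solution: V_1 = 2.5 V
Part 2:
  I_R1 = (V_0 - V_1)/R1 = (5 - 2.5)/50 = 0.05 A
  Magnitude: I_R1 = 0.05 A
Part 3:
  I_R1 = (V_0 - V_1)/R1 = (5 - 2.5)/50 = 0.05 A
  P_R1 = I_R1² × R1 = (0.05)² × 50 = 0.125 W

Final answers:
1. V_1 = 2.5 V
2. I_R1 = 0.05 A
3. P_R1 = 0.125 W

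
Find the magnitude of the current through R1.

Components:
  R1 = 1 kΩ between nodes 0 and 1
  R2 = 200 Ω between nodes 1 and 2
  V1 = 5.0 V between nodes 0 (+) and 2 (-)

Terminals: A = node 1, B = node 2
Nodal analysis, taking node 2 as the 0 V reference.
Source V1 fixes V_0 = 5 V.
KCL at each unknown node (sum of currents leaving = 0; resistances in Ω):
  Node 1: (V_1 - 5)/1000 + (V_1 - 0)/200 = 0
Collecting terms: 0.006 × V_1 = 0.005  =>  V_1 = 0.8333 V
I_R1 = (V_0 - V_1)/R1 = (5 - 0.8333)/1000 = 0.004167 A
|I_R1| = 0.004167 A

Final answer: |I_R1| = 0.004167 A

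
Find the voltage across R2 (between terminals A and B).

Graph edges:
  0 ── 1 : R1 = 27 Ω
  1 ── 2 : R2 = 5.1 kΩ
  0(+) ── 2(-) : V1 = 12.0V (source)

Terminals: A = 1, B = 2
R1 and R2 are in series across V1 (node 0 → node 1 → node 2), and the output A–B is taken across R2, so this is a voltage divider.
Series current: I = V1/(R1 + R2) = 12/(27 + 5100) = 12/5127 = 0.002341 A
V_R2 = I × R2 = V1 × R2/(R1 + R2) = 12 × 5100/5127 = 11.94 V

Final answer: 11.94 V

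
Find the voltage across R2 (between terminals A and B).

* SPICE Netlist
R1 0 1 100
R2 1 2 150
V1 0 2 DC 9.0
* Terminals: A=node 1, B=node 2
R1 and R2 are in series across V1 (node 0 → node 1 → node 2), and the output A–B is taken across R2, so this is a voltage divider.
Series current: I = V1/(R1 + R2) = 9/(100 + 150) = 9/250 = 0.036 A
V_R2 = I × R2 = V1 × R2/(R1 + R2) = 9 × 150/250 = 5.4 V

Final answer: 5.4 V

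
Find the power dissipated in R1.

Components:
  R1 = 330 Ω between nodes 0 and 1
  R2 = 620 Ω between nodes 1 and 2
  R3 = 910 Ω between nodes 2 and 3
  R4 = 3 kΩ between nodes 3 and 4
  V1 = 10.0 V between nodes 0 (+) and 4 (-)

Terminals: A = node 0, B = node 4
Nodal analysis, taking node 4 as the 0 V reference.
Source V1 fixes V_0 = 10 V.
KCL at each unknown node (sum of currents leaving = 0; resistances in Ω):
  Node 1: (V_1 - 10)/330 + (V_1 - V_2)/620 = 0
  Node 2: (V_2 - V_1)/620 + (V_2 - V_3)/910 = 0
  Node 3: (V_3 - V_2)/910 + (V_3 - 0)/3000 = 0
Collecting terms (coefficients in siemens):
  0.004643·V_1 - 0.001613·V_2 = 0.0303
  0.002712·V_2 - 0.001613·V_1 - 0.001099·V_3 = 0
  0.001432·V_3 - 0.001099·V_2 = 0
Solving these 3 simultaneous equations (Gaussian elimination) gives:
  V_1 = 9.321 V, V_2 = 8.045 V, V_3 = 6.173 V
I_R1 = (V_0 - V_1)/R1 = (10 - 9.321)/330 = 0.002058 A
P_R1 = I_R1² × R1 = (0.002058)² × 330 = 0.001397 W

Final answer: 0.001397 W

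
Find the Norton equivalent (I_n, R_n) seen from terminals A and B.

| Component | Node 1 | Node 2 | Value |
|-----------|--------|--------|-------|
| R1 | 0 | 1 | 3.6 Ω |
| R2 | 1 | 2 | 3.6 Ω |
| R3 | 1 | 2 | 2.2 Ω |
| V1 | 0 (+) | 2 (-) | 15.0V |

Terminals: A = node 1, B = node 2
Find the Thévenin equivalent first; then I_n = V_th/R_th and R_n = R_th.
Step 1 — V_th is the open-circuit voltage V_A - V_B (nothing connected across the terminals).
Nodal analysis, taking node 2 as the 0 V reference.
Source V1 fixes V_0 = 15 V.
KCL at each unknown node (sum of currents leaving = 0; resistances in Ω):
  Node 1: (V_1 - 15)/3.6 + (V_1 - 0)/3.6 + (V_1 - 0)/2.2 = 0
Collecting terms: 1.01 × V_1 = 4.167  =>  V_1 = 4.125 V
V_th = V_1 - V_2 = 4.125 - 0 = 4.125 V
Step 2 — R_th: zero the source — replace V1 by a short circuit (node 2 merges into node 0) — and find the resistance seen between A (node 1) and B (node 0).
Reduce the network between node 1 (A) and node 0 (B) by series/parallel combination:
  Rp1 = R1 ‖ R2 ‖ R3 (parallel, all between nodes 0 and 1) = 1/(1/3.6 + 1/3.6 + 1/2.2) = 0.99 Ω
R_th = 0.99 Ω
I_n = V_th/R_th = 4.125/0.99 = 4.167 A, and R_n = R_th = 0.99 Ω

Final answer: I_n = 4.167 A, R_n = 0.99 Ω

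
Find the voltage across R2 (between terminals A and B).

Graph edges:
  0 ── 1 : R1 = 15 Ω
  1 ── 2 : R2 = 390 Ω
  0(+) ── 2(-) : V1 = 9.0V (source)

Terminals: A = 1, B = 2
R1 and R2 are in series across V1 (node 0 → node 1 → node 2), and the output A–B is taken across R2, so this is a voltage divider.
Series current: I = V1/(R1 + R2) = 9/(15 + 390) = 9/405 = 0.02222 A
V_R2 = I × R2 = V1 × R2/(R1 + R2) = 9 × 390/405 = 8.667 V

Final answer: 8.667 V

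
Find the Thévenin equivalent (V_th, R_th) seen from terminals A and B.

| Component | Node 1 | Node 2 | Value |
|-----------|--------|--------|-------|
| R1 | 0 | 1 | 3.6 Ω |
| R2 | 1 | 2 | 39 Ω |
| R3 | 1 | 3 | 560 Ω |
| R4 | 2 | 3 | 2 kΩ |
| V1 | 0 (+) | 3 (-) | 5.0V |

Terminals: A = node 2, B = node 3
Step 1 — V_th is the open-circuit voltage V_A - V_B (nothing connected across the terminals).
Nodal analysis, taking node 3 as the 0 V reference.
Source V1 fixes V_0 = 5 V.
KCL at each unknown node (sum of currents leaving = 0; resistances in Ω):
  Node 1: (V_1 - 5)/3.6 + (V_1 - V_2)/39 + (V_1 - 0)/560 = 0
  Node 2: (V_2 - V_1)/39 + (V_2 - 0)/2000 = 0
Collecting terms (coefficients in siemens):
  0.3052·V_1 - 0.02564·V_2 = 1.389
  0.02614·V_2 - 0.02564·V_1 = 0
Determinant D = (0.3052)(0.02614) - (-0.02564)(-0.02564) = 0.007321
V_1 = [(1.389)(0.02614) - (-0.02564)(0)]/D = 4.959 V
V_2 = [(0.3052)(0) - (1.389)(-0.02564)]/D = 4.865 V
V_th = V_2 - V_3 = 4.865 - 0 = 4.865 V
Step 2 — R_th: zero the source — replace V1 by a short circuit (node 3 merges into node 0) — and find the resistance seen between A (node 2) and B (node 0).
Reduce the network between node 2 (A) and node 0 (B) by series/parallel combination:
  Rp1 = R1 ‖ R3 (parallel, both between nodes 0 and 1) = 1/(1/3.6 + 1/560) = 3.577 Ω
  Rs1 = R2 + Rp1 (series, joined only at node 1) = 39 + 3.577 = 42.58 Ω
  Rp2 = R4 ‖ Rs1 (parallel, both between nodes 0 and 2) = 1/(1/2000 + 1/42.58) = 41.69 Ω
R_th = 41.69 Ω

Final answer: V_th = 4.865 V, R_th = 41.69 Ω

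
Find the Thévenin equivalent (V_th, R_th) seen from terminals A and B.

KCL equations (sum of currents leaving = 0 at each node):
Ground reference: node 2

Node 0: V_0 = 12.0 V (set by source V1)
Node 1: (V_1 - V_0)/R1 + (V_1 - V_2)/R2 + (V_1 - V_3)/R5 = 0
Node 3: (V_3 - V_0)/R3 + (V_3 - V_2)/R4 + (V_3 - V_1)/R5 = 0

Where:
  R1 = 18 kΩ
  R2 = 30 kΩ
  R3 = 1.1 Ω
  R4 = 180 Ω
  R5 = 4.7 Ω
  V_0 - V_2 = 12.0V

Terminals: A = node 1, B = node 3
Step 1 — V_th is the open-circuit voltage V_A - V_B (nothing connected across the terminals).
Nodal analysis, taking node 2 as the 0 V reference.
Source V1 fixes V_0 = 12 V.
KCL at each unknown node (sum of currents leaving = 0; resistances in Ω):
  Node 1: (V_1 - 12)/18000 + (V_1 - 0)/30000 + (V_1 - V_3)/4.7 = 0
  Node 3: (V_3 - 12)/1.1 + (V_3 - 0)/180 + (V_3 - V_1)/4.7 = 0
Collecting terms (coefficients in siemens):
  0.2129·V_1 - 0.2128·V_3 = 0.0006667
  1.127·V_3 - 0.2128·V_1 = 10.91
Determinant D = (0.2129)(1.127) - (-0.2128)(-0.2128) = 0.1947
V_1 = [(0.0006667)(1.127) - (-0.2128)(10.91)]/D = 11.92 V
V_3 = [(0.2129)(10.91) - (0.0006667)(-0.2128)]/D = 11.93 V
V_th = V_1 - V_3 = 11.92 - 11.93 = -0.001849 V
Step 2 — R_th: zero the source — replace V1 by a short circuit (node 2 merges into node 0) — and find the resistance seen between A (node 1) and B (node 3).
Reduce the network between node 1 (A) and node 3 (B) by series/parallel combination:
  Rp1 = R1 ‖ R2 (parallel, both between nodes 0 and 1) = 1/(1/18000 + 1/30000) = 11250 Ω
  Rp2 = R3 ‖ R4 (parallel, both between nodes 0 and 3) = 1/(1/1.1 + 1/180) = 1.093 Ω
  Rs1 = Rp1 + Rp2 (series, joined only at node 0) = 11250 + 1.093 = 11250 Ω
  Rp3 = R5 ‖ Rs1 (parallel, both between nodes 1 and 3) = 1/(1/4.7 + 1/11250) = 4.698 Ω
R_th = 4.698 Ω

Final answer: V_th = -0.001849 V, R_th = 4.698 Ω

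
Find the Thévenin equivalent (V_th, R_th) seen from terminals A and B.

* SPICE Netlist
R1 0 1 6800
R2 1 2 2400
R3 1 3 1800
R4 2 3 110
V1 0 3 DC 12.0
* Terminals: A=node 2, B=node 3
Step 1 — V_th is the open-circuit voltage V_A - V_B (nothing connected across the terminals).
Nodal analysis, taking node 3 as the 0 V reference.
Source V1 fixes V_0 = 12 V.
KCL at each unknown node (sum of currents leaving = 0; resistances in Ω):
  Node 1: (V_1 - 12)/6800 + (V_1 - V_2)/2400 + (V_1 - 0)/1800 = 0
  Node 2: (V_2 - V_1)/2400 + (V_2 - 0)/110 = 0
Collecting terms (coefficients in siemens):
  0.001119·V_1 - 0.0004167·V_2 = 0.001765
  0.009508·V_2 - 0.0004167·V_1 = 0
Determinant D = (0.001119)(0.009508) - (-0.0004167)(-0.0004167) = 0.00001047
V_1 = [(0.001765)(0.009508) - (-0.0004167)(0)]/D = 1.603 V
V_2 = [(0.001119)(0) - (0.001765)(-0.0004167)]/D = 0.07024 V
V_th = V_2 - V_3 = 0.07024 - 0 = 0.07024 V
Step 2 — R_th: zero the source — replace V1 by a short circuit (node 3 merges into node 0) — and find the resistance seen between A (node 2) and B (node 0).
Reduce the network between node 2 (A) and node 0 (B) by series/parallel combination:
  Rp1 = R1 ‖ R3 (parallel, both between nodes 0 and 1) = 1/(1/6800 + 1/1800) = 1423 Ω
  Rs1 = R2 + Rp1 (series, joined only at node 1) = 2400 + 1423 = 3823 Ω
  Rp2 = R4 ‖ Rs1 (parallel, both between nodes 0 and 2) = 1/(1/110 + 1/3823) = 106.9 Ω
R_th = 106.9 Ω

Final answer: V_th = 0.07024 V, R_th = 106.9 Ω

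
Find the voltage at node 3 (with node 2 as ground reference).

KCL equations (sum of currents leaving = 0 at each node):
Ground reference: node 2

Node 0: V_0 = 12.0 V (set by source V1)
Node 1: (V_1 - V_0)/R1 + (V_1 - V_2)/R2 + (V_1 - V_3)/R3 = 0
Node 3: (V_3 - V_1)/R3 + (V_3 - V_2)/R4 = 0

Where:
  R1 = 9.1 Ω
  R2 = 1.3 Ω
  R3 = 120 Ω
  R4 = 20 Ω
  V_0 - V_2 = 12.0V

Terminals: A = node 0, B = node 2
Nodal analysis, taking node 2 as the 0 V reference.
Source V1 fixes V_0 = 12 V.
KCL at each unknown node (sum of currents leaving = 0; resistances in Ω):
  Node 1: (V_1 - 12)/9.1 + (V_1 - 0)/1.3 + (V_1 - V_3)/120 = 0
  Node 3: (V_3 - V_1)/120 + (V_3 - 0)/20 = 0
Collecting terms (coefficients in siemens):
  0.8875·V_1 - 0.008333·V_3 = 1.319
  0.05833·V_3 - 0.008333·V_1 = 0
Determinant D = (0.8875)(0.05833) - (-0.008333)(-0.008333) = 0.0517
V_1 = [(1.319)(0.05833) - (-0.008333)(0)]/D = 1.488 V
V_3 = [(0.8875)(0) - (1.319)(-0.008333)]/D = 0.2126 V
The requested potential is V_3 = 0.2126 V.

Final answer: V_3 = 0.2126 V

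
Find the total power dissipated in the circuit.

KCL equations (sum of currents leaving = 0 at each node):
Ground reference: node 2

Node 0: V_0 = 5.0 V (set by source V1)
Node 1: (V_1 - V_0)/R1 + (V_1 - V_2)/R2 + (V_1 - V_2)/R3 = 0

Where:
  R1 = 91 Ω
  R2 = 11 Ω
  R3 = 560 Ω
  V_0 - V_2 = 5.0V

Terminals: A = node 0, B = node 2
Nodal analysis, taking node 2 as the 0 V reference.
Source V1 fixes V_0 = 5 V.
KCL at each unknown node (sum of currents leaving = 0; resistances in Ω):
  Node 1: (V_1 - 5)/91 + (V_1 - 0)/11 + (V_1 - 0)/560 = 0
Collecting terms: 0.1037 × V_1 = 0.05495  =>  V_1 = 0.5299 V
Power in each resistor, P = (ΔV)²/R:
  P_R1 = (5 - 0.5299)²/91 = 0.2196 W
  P_R2 = (0.5299 - 0)²/11 = 0.02553 W
  P_R3 = (0.5299 - 0)²/560 = 0.0005015 W
P_total = P_R1 + P_R2 + P_R3 = 0.2456 W

Final answer: 0.2456 W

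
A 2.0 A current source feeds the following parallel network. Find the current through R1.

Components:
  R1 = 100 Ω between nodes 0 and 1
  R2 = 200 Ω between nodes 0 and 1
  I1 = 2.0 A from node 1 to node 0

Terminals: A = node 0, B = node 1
All resistors sit directly between nodes 0 and 1, so they are in parallel and share one voltage V; the full source current 2 A splits among them.
1/R_par = 1/100 + 1/200 = 0.015 S  =>  R_par = 66.67 Ω
V = I × R_par = 2 × 66.67 = 133.3 V
I_R1 = V/R1 = 133.3/100 = 1.333 A

Final answer: 1.333 A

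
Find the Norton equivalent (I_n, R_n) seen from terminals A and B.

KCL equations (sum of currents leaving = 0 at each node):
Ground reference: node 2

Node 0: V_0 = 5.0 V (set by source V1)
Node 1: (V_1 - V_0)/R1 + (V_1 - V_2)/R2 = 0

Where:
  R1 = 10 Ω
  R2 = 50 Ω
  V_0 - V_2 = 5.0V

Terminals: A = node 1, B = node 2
Find the Thévenin equivalent first; then I_n = V_th/R_th and R_n = R_th.
Step 1 — V_th is the open-circuit voltage V_A - V_B (nothing connected across the terminals).
Nodal analysis, taking node 2 as the 0 V reference.
Source V1 fixes V_0 = 5 V.
KCL at each unknown node (sum of currents leaving = 0; resistances in Ω):
  Node 1: (V_1 - 5)/10 + (V_1 - 0)/50 = 0
Collecting terms: 0.12 × V_1 = 0.5  =>  V_1 = 4.167 V
V_th = V_1 - V_2 = 4.167 - 0 = 4.167 V
Step 2 — R_th: zero the source — replace V1 by a short circuit (node 2 merges into node 0) — and find the resistance seen between A (node 1) and B (node 0).
Reduce the network between node 1 (A) and node 0 (B) by series/parallel combination:
  Rp1 = R1 ‖ R2 (parallel, both between nodes 0 and 1) = 1/(1/10 + 1/50) = 8.333 Ω
R_th = 8.333 Ω
I_n = V_th/R_th = 4.167/8.333 = 0.5 A, and R_n = R_th = 8.333 Ω

Final answer: I_n = 0.5 A, R_n = 8.333 Ω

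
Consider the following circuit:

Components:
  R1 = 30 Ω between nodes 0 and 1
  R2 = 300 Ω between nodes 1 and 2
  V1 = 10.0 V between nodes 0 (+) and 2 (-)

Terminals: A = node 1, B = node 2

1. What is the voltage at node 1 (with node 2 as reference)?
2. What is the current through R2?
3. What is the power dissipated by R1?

Nodal analysis, taking node 2 as the 0 V reference.
Source V1 fixes V_0 = 10 V.
KCL at each unknown node (sum of currents leaving = 0; resistances in Ω):
  Node 1: (V_1 - 10)/30 + (V_1 - 0)/300 = 0
Collecting terms: 0.03667 × V_1 = 0.3333  =>  V_1 = 9.091 V
Part 1:
  Read off the nodal solution: V_1 = 9.091 V
Part 2:
  I_R2 = (V_1 - V_2)/R2 = (9.091 - 0)/300 = 0.0303 A
  Magnitude: I_R2 = 0.0303 A
Part 3:
  I_R1 = (V_0 - V_1)/R1 = (10 - 9.091)/30 = 0.0303 A
  P_R1 = I_R1² × R1 = (0.0303)² × 30 = 0.02755 W

Final answers:
1. V_1 = 9.091 V
2. I_R2 = 0.0303 A
3. P_R1 = 0.02755 W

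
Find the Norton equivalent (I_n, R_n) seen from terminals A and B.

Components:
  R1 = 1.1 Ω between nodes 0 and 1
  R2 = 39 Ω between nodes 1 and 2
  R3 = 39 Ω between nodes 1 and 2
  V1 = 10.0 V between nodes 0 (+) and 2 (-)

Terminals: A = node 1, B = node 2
Find the Thévenin equivalent first; then I_n = V_th/R_th and R_n = R_th.
Step 1 — V_th is the open-circuit voltage V_A - V_B (nothing connected across the terminals).
Nodal analysis, taking node 2 as the 0 V reference.
Source V1 fixes V_0 = 10 V.
KCL at each unknown node (sum of currents leaving = 0; resistances in Ω):
  Node 1: (V_1 - 10)/1.1 + (V_1 - 0)/39 + (V_1 - 0)/39 = 0
Collecting terms: 0.9604 × V_1 = 9.091  =>  V_1 = 9.466 V
V_th = V_1 - V_2 = 9.466 - 0 = 9.466 V
Step 2 — R_th: zero the source — replace V1 by a short circuit (node 2 merges into node 0) — and find the resistance seen between A (node 1) and B (node 0).
Reduce the network between node 1 (A) and node 0 (B) by series/parallel combination:
  Rp1 = R1 ‖ R2 ‖ R3 (parallel, all between nodes 0 and 1) = 1/(1/1.1 + 1/39 + 1/39) = 1.041 Ω
R_th = 1.041 Ω
I_n = V_th/R_th = 9.466/1.041 = 9.091 A, and R_n = R_th = 1.041 Ω

Final answer: I_n = 9.091 A, R_n = 1.041 Ω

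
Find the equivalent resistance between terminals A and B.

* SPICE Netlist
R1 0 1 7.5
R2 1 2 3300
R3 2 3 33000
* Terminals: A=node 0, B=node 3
Reduce the network between node 0 (A) and node 3 (B) by series/parallel combination:
  Rs1 = R1 + R2 (series, joined only at node 1) = 7.5 + 3300 = 3308 Ω
  Rs2 = R3 + Rs1 (series, joined only at node 2) = 33000 + 3308 = 36310 Ω
R_eq = 36.31 kΩ

Final answer: 36.31 kΩ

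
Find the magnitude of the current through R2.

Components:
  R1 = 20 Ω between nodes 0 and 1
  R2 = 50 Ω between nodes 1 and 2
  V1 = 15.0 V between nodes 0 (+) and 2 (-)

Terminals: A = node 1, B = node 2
Nodal analysis, taking node 2 as the 0 V reference.
Source V1 fixes V_0 = 15 V.
KCL at each unknown node (sum of currents leaving = 0; resistances in Ω):
  Node 1: (V_1 - 15)/20 + (V_1 - 0)/50 = 0
Collecting terms: 0.07 × V_1 = 0.75  =>  V_1 = 10.71 V
I_R2 = (V_1 - V_2)/R2 = (10.71 - 0)/50 = 0.2143 A
|I_R2| = 0.2143 A

Final answer: |I_R2| = 0.2143 A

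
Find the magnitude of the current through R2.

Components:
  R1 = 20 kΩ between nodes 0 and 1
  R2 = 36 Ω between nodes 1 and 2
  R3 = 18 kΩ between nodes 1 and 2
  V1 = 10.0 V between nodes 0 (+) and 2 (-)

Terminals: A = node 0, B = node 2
Nodal analysis, taking node 2 as the 0 V reference.
Source V1 fixes V_0 = 10 V.
KCL at each unknown node (sum of currents leaving = 0; resistances in Ω):
  Node 1: (V_1 - 10)/20000 + (V_1 - 0)/36 + (V_1 - 0)/18000 = 0
Collecting terms: 0.02788 × V_1 = 0.0005  =>  V_1 = 0.01793 V
I_R2 = (V_1 - V_2)/R2 = (0.01793 - 0)/36 = 0.0004981 A
|I_R2| = 0.0004981 A

Final answer: |I_R2| = 0.0004981 A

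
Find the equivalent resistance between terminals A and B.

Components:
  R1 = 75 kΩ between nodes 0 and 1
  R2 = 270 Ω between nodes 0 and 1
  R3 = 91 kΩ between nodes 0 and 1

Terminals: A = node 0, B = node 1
Reduce the network between node 0 (A) and node 1 (B) by series/parallel combination:
  Rp1 = R1 ‖ R2 ‖ R3 (parallel, all between nodes 0 and 1) = 1/(1/75000 + 1/270 + 1/91000) = 268.2 Ω
R_eq = 268.2 Ω

Final answer: 268.2 Ω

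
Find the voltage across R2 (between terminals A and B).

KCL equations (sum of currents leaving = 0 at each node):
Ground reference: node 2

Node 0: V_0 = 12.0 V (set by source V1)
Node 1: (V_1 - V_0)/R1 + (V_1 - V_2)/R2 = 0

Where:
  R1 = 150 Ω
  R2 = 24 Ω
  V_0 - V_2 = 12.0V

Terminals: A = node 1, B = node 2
R1 and R2 are in series across V1 (node 0 → node 1 → node 2), and the output A–B is taken across R2, so this is a voltage divider.
Series current: I = V1/(R1 + R2) = 12/(150 + 24) = 12/174 = 0.06897 A
V_R2 = I × R2 = V1 × R2/(R1 + R2) = 12 × 24/174 = 1.655 V

Final answer: 1.655 V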